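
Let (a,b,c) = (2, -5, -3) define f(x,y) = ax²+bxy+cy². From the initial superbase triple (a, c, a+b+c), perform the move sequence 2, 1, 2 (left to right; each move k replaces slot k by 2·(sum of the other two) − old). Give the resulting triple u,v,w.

start (2,-3,-6) = (f(1,0),f(0,1),f(1,1))
replace slot 2: 2·(2+(-6)) − (-3) = -5 → (2,-5,-6)
replace slot 1: 2·((-5)+(-6)) − 2 = -24 → (-24,-5,-6)
replace slot 2: 2·((-24)+(-6)) − (-5) = -55 → (-24,-55,-6)

-24,-55,-6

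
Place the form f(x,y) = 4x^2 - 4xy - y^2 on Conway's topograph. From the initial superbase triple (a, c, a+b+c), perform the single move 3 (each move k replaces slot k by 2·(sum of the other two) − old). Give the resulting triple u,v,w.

start (4,-1,-1) = (f(1,0),f(0,1),f(1,1))
replace slot 3: 2·(4+(-1)) − (-1) = 7 → (4,-1,7)

4,-1,7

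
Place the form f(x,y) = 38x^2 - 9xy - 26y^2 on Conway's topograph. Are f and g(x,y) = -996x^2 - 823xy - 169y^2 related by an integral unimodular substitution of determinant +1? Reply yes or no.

D₁ = 4033, D₂ = 4033
river cycle of f (length 82): (-26, 61, 3), (3, 59, -46), (-46, 33, 16), (16, 63, -1), (-1, 63, 16), (16, 33, -46), (-46, 59, 3), (3, 61, -26), (-26, 43, 21), (21, 41, -28), … (72 more)
river cycle of g (length 82): (-26, 61, 3), (3, 59, -46), (-46, 33, 16), (16, 63, -1), (-1, 63, 16), (16, 33, -46), (-46, 59, 3), (3, 61, -26), (-26, 43, 21), (21, 41, -28), … (72 more)
cycles coincide ⇒ equivalent

yes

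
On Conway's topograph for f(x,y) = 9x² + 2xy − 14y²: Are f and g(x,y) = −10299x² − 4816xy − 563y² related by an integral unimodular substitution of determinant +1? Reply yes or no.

D₁ = 508, D₂ = 508
river cycle of f (length 12): (9, 20, -3), (-3, 22, 2), (2, 22, -3), (-3, 20, 9), (9, 16, -7), (-7, 12, 13), (13, 14, -6), (-6, 22, 1), (1, 22, -6), (-6, 14, 13), … (2 more)
river cycle of g (length 12): (-3, 22, 2), (2, 22, -3), (-3, 20, 9), (9, 16, -7), (-7, 12, 13), (13, 14, -6), (-6, 22, 1), (1, 22, -6), (-6, 14, 13), (13, 12, -7), … (2 more)
cycles coincide ⇒ equivalent

yes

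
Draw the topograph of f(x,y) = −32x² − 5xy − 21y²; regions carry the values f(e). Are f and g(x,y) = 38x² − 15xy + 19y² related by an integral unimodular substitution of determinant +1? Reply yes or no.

D₁ = -2663, D₂ = -2663
f is negative-definite; reduce −f:
−f: flip: (32,5,21)→(21,-5,32)
−f: reduced (well bottom): (21,-5,32) with a≤c, −a<b≤a
flip sign back: reduced form of f is (-21,5,-32)
g: flip: (38,-15,19)→(19,15,38)
g: reduced (well bottom): (19,15,38) with a≤c, −a<b≤a
reduced forms (-21, 5, -32) vs (19, 15, 38) ⇒ inequivalent

no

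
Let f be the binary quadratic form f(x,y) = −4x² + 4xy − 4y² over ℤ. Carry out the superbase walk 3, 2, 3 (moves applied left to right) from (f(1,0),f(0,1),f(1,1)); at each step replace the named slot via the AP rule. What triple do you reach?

start (-4,-4,-4) = (f(1,0),f(0,1),f(1,1))
replace slot 3: 2·((-4)+(-4)) − (-4) = -12 → (-4,-4,-12)
replace slot 2: 2·((-4)+(-12)) − (-4) = -28 → (-4,-28,-12)
replace slot 3: 2·((-4)+(-28)) − (-12) = -52 → (-4,-28,-52)

-4,-28,-52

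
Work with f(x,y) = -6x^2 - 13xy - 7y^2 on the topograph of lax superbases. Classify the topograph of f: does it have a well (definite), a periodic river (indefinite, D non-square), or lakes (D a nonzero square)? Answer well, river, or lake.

D = b²−4ac = (-13)² − 4·(-6)·(-7) = 1
D = 1² is a perfect square ⇒ form factors over ℤ ⇒ lakes

lake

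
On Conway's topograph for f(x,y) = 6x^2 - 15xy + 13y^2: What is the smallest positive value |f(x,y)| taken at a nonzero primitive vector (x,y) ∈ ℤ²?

translate: b→-3 (≡-15 mod 12), so (6,-15,13)→(6,-3,4)
flip: (6,-3,4)→(4,3,6)
reduced (well bottom): (4,3,6) with a≤c, −a<b≤a
well minimum = a = 4

4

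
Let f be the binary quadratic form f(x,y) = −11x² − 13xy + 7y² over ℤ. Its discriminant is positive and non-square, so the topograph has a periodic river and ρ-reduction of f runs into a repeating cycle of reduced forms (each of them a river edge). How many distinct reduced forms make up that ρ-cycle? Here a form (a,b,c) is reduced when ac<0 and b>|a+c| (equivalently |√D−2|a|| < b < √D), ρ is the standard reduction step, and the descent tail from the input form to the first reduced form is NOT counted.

D = 477, ⌊√D⌋ = 21
descent: ρ → (7,13,-11)  [lands on river]
river: ρ → (-11,9,9)
river: ρ → (9,9,-11)
river: ρ → (-11,13,7)
river: ρ → (7,15,-9)
river: ρ → (-9,21,1)
river: ρ → (1,21,-9)
river: ρ → (-9,15,7)
ρ-cycle length = 8 (tail of 1 descent step not counted)

8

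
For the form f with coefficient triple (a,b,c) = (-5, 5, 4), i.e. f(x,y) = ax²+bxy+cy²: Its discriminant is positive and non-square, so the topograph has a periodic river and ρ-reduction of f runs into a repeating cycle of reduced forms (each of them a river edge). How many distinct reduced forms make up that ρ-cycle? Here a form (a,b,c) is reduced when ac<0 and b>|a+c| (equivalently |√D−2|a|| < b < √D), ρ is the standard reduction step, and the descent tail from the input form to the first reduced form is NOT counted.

D = 105, ⌊√D⌋ = 10
river: ρ → (4,3,-6)
river: ρ → (-6,9,1)
river: ρ → (1,9,-6)
river: ρ → (-6,3,4)
river: ρ → (4,5,-5)
river: ρ → (-5,5,4)
ρ-cycle length = 6 (tail of 0 descent steps not counted)

6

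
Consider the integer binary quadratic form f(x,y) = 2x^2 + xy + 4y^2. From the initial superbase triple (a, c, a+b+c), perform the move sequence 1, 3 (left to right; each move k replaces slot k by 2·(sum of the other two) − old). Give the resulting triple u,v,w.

start (2,4,7) = (f(1,0),f(0,1),f(1,1))
replace slot 1: 2·(4+7) − 2 = 20 → (20,4,7)
replace slot 3: 2·(20+4) − 7 = 41 → (20,4,41)

20,4,41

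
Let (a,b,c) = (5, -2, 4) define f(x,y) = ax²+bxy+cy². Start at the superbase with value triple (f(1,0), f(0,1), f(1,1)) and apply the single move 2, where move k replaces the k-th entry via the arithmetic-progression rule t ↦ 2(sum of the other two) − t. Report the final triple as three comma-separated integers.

start (5,4,7) = (f(1,0),f(0,1),f(1,1))
replace slot 2: 2·(5+7) − 4 = 20 → (5,20,7)

5,20,7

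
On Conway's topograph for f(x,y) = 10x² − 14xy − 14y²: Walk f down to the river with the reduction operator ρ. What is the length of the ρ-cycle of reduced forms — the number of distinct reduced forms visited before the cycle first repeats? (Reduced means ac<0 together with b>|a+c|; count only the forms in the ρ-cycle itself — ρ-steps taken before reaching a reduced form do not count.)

D = 756, ⌊√D⌋ = 27
descent: ρ → (-14,14,10)  [lands on river]
river: ρ → (10,26,-2)
river: ρ → (-2,26,10)
river: ρ → (10,14,-14)
ρ-cycle length = 4 (tail of 1 descent step not counted)

4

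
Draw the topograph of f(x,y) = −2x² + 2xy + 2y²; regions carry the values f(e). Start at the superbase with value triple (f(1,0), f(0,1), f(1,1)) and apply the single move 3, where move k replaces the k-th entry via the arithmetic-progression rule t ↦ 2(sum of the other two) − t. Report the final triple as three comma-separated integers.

start (-2,2,2) = (f(1,0),f(0,1),f(1,1))
replace slot 3: 2·((-2)+2) − 2 = -2 → (-2,2,-2)

-2,2,-2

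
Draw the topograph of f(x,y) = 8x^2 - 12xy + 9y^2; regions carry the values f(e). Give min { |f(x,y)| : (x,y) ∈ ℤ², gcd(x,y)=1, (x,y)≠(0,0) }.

translate: b→4 (≡-12 mod 16), so (8,-12,9)→(8,4,5)
flip: (8,4,5)→(5,-4,8)
reduced (well bottom): (5,-4,8) with a≤c, −a<b≤a
well minimum = a = 5

5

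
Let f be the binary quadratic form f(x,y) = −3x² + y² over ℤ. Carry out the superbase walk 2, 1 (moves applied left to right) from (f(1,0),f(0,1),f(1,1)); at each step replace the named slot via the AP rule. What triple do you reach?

start (-3,1,-2) = (f(1,0),f(0,1),f(1,1))
replace slot 2: 2·((-3)+(-2)) − 1 = -11 → (-3,-11,-2)
replace slot 1: 2·((-11)+(-2)) − (-3) = -23 → (-23,-11,-2)

-23,-11,-2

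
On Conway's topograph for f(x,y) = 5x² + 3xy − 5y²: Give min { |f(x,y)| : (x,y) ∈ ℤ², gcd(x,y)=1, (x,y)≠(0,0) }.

river: ρ → (-5,7,3)
river: ρ → (3,5,-7)
river: ρ → (-7,9,1)
river: ρ → (1,9,-7)
river: ρ → (-7,5,3)
river: ρ → (3,7,-5)
river: ρ → (-5,3,5)
river: ρ → (5,7,-3)
river: ρ → (-3,5,7)
river: ρ → (7,9,-1)
river: ρ → (-1,9,7)
river: ρ → (7,5,-3)
river: ρ → (-3,7,5)
river: ρ → (5,3,-5)
closes: descent 0, river 14
min |a| on river = 1

1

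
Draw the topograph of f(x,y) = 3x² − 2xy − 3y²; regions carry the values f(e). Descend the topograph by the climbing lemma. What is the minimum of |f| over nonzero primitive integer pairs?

descent: ρ → (-3,2,3)  [lands on river]
river: ρ → (3,4,-2)
river: ρ → (-2,4,3)
river: ρ → (3,2,-3)
river: ρ → (-3,4,2)
river: ρ → (2,4,-3)
closes: descent 1, river 6
min |a| on river = 2

2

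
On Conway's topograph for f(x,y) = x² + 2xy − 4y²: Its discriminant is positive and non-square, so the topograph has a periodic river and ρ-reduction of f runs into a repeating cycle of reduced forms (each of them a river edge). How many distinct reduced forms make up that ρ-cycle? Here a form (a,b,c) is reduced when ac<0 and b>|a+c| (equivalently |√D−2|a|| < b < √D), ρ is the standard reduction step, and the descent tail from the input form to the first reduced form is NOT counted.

D = 20, ⌊√D⌋ = 4
descent: ρ → (-4,-2,1)
descent: ρ → (1,4,-1)  [lands on river]
river: ρ → (-1,4,1)
ρ-cycle length = 2 (tail of 2 descent steps not counted)

2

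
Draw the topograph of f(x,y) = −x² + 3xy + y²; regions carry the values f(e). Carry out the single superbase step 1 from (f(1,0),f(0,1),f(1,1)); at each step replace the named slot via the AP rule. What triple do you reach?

start (-1,1,3) = (f(1,0),f(0,1),f(1,1))
replace slot 1: 2·(1+3) − (-1) = 9 → (9,1,3)

9,1,3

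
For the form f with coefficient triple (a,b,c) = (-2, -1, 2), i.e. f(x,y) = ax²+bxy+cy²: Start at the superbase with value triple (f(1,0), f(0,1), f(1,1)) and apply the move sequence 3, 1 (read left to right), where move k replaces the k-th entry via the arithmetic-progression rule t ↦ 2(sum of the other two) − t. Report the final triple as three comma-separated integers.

start (-2,2,-1) = (f(1,0),f(0,1),f(1,1))
replace slot 3: 2·((-2)+2) − (-1) = 1 → (-2,2,1)
replace slot 1: 2·(2+1) − (-2) = 8 → (8,2,1)

8,2,1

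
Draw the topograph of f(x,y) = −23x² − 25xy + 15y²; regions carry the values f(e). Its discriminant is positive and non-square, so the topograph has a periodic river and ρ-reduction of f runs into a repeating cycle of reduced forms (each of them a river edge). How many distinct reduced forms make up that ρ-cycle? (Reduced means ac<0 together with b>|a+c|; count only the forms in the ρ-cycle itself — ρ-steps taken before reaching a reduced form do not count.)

D = 2005, ⌊√D⌋ = 44
descent: ρ → (15,25,-23)  [lands on river]
river: ρ → (-23,21,17)
river: ρ → (17,13,-27)
river: ρ → (-27,41,3)
river: ρ → (3,43,-13)
river: ρ → (-13,35,15)
ρ-cycle length = 6 (tail of 1 descent step not counted)

6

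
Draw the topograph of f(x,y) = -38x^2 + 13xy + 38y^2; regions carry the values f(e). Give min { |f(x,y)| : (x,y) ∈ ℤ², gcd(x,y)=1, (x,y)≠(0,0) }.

river: ρ → (38,63,-13)
river: ρ → (-13,67,28)
river: ρ → (28,45,-35)
river: ρ → (-35,25,38)
river: ρ → (38,51,-22)
river: ρ → (-22,37,52)
river: ρ → (52,67,-7)
river: ρ → (-7,73,22)
river: ρ → (22,59,-28)
river: ρ → (-28,53,28)
river: ρ → (28,59,-22)
river: ρ → (-22,73,7)
river: ρ → (7,67,-52)
river: ρ → (-52,37,22)
river: ρ → (22,51,-38)
river: ρ → (-38,25,35)
river: ρ → (35,45,-28)
river: ρ → (-28,67,13)
river: ρ → (13,63,-38)
river: ρ → (-38,13,38)
closes: descent 0, river 20
min |a| on river = 7

7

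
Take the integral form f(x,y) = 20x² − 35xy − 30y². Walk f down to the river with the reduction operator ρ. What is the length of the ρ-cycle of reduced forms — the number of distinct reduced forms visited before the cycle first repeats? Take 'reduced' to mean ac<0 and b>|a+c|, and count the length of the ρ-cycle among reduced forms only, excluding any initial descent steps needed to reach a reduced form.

D = 3625, ⌊√D⌋ = 60
descent: ρ → (-30,35,20)  [lands on river]
river: ρ → (20,45,-20)
river: ρ → (-20,35,30)
river: ρ → (30,25,-25)
river: ρ → (-25,25,30)
river: ρ → (30,35,-20)
river: ρ → (-20,45,20)
river: ρ → (20,35,-30)
river: ρ → (-30,25,25)
river: ρ → (25,25,-30)
ρ-cycle length = 10 (tail of 1 descent step not counted)

10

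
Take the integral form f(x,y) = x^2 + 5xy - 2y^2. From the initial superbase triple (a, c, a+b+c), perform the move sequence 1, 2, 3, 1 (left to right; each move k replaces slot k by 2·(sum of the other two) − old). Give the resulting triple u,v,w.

start (1,-2,4) = (f(1,0),f(0,1),f(1,1))
replace slot 1: 2·((-2)+4) − 1 = 3 → (3,-2,4)
replace slot 2: 2·(3+4) − (-2) = 16 → (3,16,4)
replace slot 3: 2·(3+16) − 4 = 34 → (3,16,34)
replace slot 1: 2·(16+34) − 3 = 97 → (97,16,34)

97,16,34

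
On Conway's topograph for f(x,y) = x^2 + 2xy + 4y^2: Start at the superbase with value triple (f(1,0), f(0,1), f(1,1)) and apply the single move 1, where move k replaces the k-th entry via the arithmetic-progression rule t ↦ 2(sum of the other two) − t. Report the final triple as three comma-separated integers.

start (1,4,7) = (f(1,0),f(0,1),f(1,1))
replace slot 1: 2·(4+7) − 1 = 21 → (21,4,7)

21,4,7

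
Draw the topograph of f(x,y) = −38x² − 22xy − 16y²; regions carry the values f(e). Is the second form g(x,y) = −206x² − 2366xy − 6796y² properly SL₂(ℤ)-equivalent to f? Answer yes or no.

D₁ = -1948, D₂ = -1948
f is negative-definite; reduce −f:
−f: flip: (38,22,16)→(16,-22,38)
−f: translate: b→10 (≡-22 mod 32), so (16,-22,38)→(16,10,32)
−f: reduced (well bottom): (16,10,32) with a≤c, −a<b≤a
flip sign back: reduced form of f is (-16,-10,-32)
g is negative-definite; reduce −g:
−g: translate: b→-106 (≡2366 mod 412), so (206,2366,6796)→(206,-106,16)
−g: flip: (206,-106,16)→(16,106,206)
−g: translate: b→10 (≡106 mod 32), so (16,106,206)→(16,10,32)
−g: reduced (well bottom): (16,10,32) with a≤c, −a<b≤a
flip sign back: reduced form of g is (-16,-10,-32)
reduced forms (-16, -10, -32) vs (-16, -10, -32) ⇒ equivalent

yes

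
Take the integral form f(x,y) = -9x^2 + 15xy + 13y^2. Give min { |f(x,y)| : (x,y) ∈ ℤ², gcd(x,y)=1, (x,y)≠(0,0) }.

river: ρ → (13,11,-11)
river: ρ → (-11,11,13)
river: ρ → (13,15,-9)
river: ρ → (-9,21,7)
river: ρ → (7,21,-9)
river: ρ → (-9,15,13)
closes: descent 0, river 6
min |a| on river = 7

7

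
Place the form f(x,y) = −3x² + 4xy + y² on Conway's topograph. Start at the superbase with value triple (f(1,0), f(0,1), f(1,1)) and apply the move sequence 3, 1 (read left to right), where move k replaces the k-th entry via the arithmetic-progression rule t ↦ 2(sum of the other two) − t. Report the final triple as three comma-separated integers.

start (-3,1,2) = (f(1,0),f(0,1),f(1,1))
replace slot 3: 2·((-3)+1) − 2 = -6 → (-3,1,-6)
replace slot 1: 2·(1+(-6)) − (-3) = -7 → (-7,1,-6)

-7,1,-6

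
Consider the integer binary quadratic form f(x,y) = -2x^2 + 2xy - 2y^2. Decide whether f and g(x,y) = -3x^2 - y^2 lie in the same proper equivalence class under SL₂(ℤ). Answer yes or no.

D₁ = -12, D₂ = -12
f is negative-definite; reduce −f:
−f: translate: b→2 (≡-2 mod 4), so (2,-2,2)→(2,2,2)
−f: reduced (well bottom): (2,2,2) with a≤c, −a<b≤a
flip sign back: reduced form of f is (-2,-2,-2)
g is negative-definite; reduce −g:
−g: flip: (3,0,1)→(1,0,3)
−g: reduced (well bottom): (1,0,3) with a≤c, −a<b≤a
flip sign back: reduced form of g is (-1,0,-3)
reduced forms (-2, -2, -2) vs (-1, 0, -3) ⇒ inequivalent

no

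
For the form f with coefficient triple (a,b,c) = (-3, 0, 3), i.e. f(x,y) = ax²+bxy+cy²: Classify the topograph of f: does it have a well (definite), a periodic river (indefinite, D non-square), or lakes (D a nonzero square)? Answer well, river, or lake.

D = b²−4ac = 0² − 4·(-3)·3 = 36
D = 6² is a perfect square ⇒ form factors over ℤ ⇒ lakes

lake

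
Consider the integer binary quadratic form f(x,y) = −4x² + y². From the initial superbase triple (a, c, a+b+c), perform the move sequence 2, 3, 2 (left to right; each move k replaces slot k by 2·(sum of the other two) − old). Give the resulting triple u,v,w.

start (-4,1,-3) = (f(1,0),f(0,1),f(1,1))
replace slot 2: 2·((-4)+(-3)) − 1 = -15 → (-4,-15,-3)
replace slot 3: 2·((-4)+(-15)) − (-3) = -35 → (-4,-15,-35)
replace slot 2: 2·((-4)+(-35)) − (-15) = -63 → (-4,-63,-35)

-4,-63,-35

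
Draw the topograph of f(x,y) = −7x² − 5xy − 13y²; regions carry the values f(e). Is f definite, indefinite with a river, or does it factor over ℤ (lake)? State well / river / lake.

D = b²−4ac = (-5)² − 4·(-7)·(-13) = -339
D < 0 ⇒ definite ⇒ every region one sign ⇒ single well

well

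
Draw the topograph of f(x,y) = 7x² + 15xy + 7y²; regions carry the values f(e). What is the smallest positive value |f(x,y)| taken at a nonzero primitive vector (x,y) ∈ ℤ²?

descent: ρ → (7,-1,-1)
descent: ρ → (-1,5,1)  [lands on river]
river: ρ → (1,5,-1)
closes: descent 2, river 2
min |a| on river = 1

1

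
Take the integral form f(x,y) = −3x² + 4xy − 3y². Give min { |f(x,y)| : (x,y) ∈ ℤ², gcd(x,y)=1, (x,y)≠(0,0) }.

translate: b→2 (≡-4 mod 6), so (3,-4,3)→(3,2,2)
flip: (3,2,2)→(2,-2,3)
translate: b→2 (≡-2 mod 4), so (2,-2,3)→(2,2,3)
reduced (well bottom): (2,2,3) with a≤c, −a<b≤a
well minimum |f| = |-2| = 2 (negative-definite)

2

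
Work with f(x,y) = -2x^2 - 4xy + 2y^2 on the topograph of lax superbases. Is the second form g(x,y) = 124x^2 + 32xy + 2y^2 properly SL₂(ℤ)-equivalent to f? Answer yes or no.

D₁ = 32, D₂ = 32
river cycle of f (length 2): (2, 4, -2), (-2, 4, 2)
river cycle of g (length 2): (2, 4, -2), (-2, 4, 2)
cycles coincide ⇒ equivalent

yes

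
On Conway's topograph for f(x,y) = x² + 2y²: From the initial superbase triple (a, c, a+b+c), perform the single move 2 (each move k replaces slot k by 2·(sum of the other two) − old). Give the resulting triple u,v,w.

start (1,2,3) = (f(1,0),f(0,1),f(1,1))
replace slot 2: 2·(1+3) − 2 = 6 → (1,6,3)

1,6,3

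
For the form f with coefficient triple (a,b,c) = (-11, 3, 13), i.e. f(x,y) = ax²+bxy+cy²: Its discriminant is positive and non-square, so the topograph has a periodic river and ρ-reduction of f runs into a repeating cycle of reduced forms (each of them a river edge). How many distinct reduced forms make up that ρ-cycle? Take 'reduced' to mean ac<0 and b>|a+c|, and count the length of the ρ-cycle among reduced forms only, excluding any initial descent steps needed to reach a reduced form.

D = 581, ⌊√D⌋ = 24
river: ρ → (13,23,-1)
river: ρ → (-1,23,13)
river: ρ → (13,3,-11)
river: ρ → (-11,19,5)
river: ρ → (5,21,-7)
river: ρ → (-7,21,5)
river: ρ → (5,19,-11)
river: ρ → (-11,3,13)
ρ-cycle length = 8 (tail of 0 descent steps not counted)

8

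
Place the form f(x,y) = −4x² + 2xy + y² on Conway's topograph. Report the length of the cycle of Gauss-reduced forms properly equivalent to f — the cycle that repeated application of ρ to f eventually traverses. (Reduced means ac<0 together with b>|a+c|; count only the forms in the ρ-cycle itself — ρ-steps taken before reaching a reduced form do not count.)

D = 20, ⌊√D⌋ = 4
descent: ρ → (1,4,-1)  [lands on river]
river: ρ → (-1,4,1)
ρ-cycle length = 2 (tail of 1 descent step not counted)

2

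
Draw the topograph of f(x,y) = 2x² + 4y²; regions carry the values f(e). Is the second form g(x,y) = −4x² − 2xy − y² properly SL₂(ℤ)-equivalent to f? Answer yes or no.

D₁ = -32, D₂ = -12
discriminants differ ⇒ not SL₂(ℤ)-equivalent

no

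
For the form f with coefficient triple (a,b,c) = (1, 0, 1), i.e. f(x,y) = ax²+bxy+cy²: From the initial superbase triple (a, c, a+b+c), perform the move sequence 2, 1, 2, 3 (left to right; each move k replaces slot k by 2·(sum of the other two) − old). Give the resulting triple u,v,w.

start (1,1,2) = (f(1,0),f(0,1),f(1,1))
replace slot 2: 2·(1+2) − 1 = 5 → (1,5,2)
replace slot 1: 2·(5+2) − 1 = 13 → (13,5,2)
replace slot 2: 2·(13+2) − 5 = 25 → (13,25,2)
replace slot 3: 2·(13+25) − 2 = 74 → (13,25,74)

13,25,74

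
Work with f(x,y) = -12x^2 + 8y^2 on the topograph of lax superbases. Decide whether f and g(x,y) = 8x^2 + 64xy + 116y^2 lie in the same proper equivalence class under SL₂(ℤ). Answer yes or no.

D₁ = 384, D₂ = 384
river cycle of f (length 2): (8, 16, -4), (-4, 16, 8)
river cycle of g (length 2): (8, 16, -4), (-4, 16, 8)
cycles coincide ⇒ equivalent

yes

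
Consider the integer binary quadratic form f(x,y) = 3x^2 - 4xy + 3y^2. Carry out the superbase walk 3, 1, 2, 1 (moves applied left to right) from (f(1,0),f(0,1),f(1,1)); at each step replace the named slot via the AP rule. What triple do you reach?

start (3,3,2) = (f(1,0),f(0,1),f(1,1))
replace slot 3: 2·(3+3) − 2 = 10 → (3,3,10)
replace slot 1: 2·(3+10) − 3 = 23 → (23,3,10)
replace slot 2: 2·(23+10) − 3 = 63 → (23,63,10)
replace slot 1: 2·(63+10) − 23 = 123 → (123,63,10)

123,63,10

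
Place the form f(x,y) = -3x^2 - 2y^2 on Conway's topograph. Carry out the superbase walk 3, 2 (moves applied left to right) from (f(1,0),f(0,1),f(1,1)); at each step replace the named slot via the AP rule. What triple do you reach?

start (-3,-2,-5) = (f(1,0),f(0,1),f(1,1))
replace slot 3: 2·((-3)+(-2)) − (-5) = -5 → (-3,-2,-5)
replace slot 2: 2·((-3)+(-5)) − (-2) = -14 → (-3,-14,-5)

-3,-14,-5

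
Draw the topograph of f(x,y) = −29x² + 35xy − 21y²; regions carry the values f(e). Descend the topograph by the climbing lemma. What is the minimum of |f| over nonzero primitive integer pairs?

translate: b→23 (≡-35 mod 58), so (29,-35,21)→(29,23,15)
flip: (29,23,15)→(15,-23,29)
translate: b→7 (≡-23 mod 30), so (15,-23,29)→(15,7,21)
reduced (well bottom): (15,7,21) with a≤c, −a<b≤a
well minimum |f| = |-15| = 15 (negative-definite)

15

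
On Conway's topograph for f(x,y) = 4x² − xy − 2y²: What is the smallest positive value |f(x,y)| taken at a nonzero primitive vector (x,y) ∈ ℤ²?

descent: ρ → (-2,5,1)  [lands on river]
river: ρ → (1,5,-2)
river: ρ → (-2,3,3)
river: ρ → (3,3,-2)
closes: descent 1, river 4
min |a| on river = 1

1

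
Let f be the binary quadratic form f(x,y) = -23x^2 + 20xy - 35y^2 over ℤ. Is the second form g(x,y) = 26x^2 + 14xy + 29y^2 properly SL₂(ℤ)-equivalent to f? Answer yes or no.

D₁ = -2820, D₂ = -2820
f is negative-definite; reduce −f:
−f: reduced (well bottom): (23,-20,35) with a≤c, −a<b≤a
flip sign back: reduced form of f is (-23,20,-35)
g: reduced (well bottom): (26,14,29) with a≤c, −a<b≤a
reduced forms (-23, 20, -35) vs (26, 14, 29) ⇒ inequivalent

no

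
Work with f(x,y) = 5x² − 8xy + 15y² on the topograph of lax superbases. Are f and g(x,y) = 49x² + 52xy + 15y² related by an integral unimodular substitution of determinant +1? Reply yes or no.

D₁ = -236, D₂ = -236
f: translate: b→2 (≡-8 mod 10), so (5,-8,15)→(5,2,12)
f: reduced (well bottom): (5,2,12) with a≤c, −a<b≤a
g: translate: b→-46 (≡52 mod 98), so (49,52,15)→(49,-46,12)
g: flip: (49,-46,12)→(12,46,49)
g: translate: b→-2 (≡46 mod 24), so (12,46,49)→(12,-2,5)
g: flip: (12,-2,5)→(5,2,12)
g: reduced (well bottom): (5,2,12) with a≤c, −a<b≤a
reduced forms (5, 2, 12) vs (5, 2, 12) ⇒ equivalent

yes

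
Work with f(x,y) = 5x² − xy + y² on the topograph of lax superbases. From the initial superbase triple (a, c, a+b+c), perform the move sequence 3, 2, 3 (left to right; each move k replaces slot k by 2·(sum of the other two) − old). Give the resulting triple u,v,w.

start (5,1,5) = (f(1,0),f(0,1),f(1,1))
replace slot 3: 2·(5+1) − 5 = 7 → (5,1,7)
replace slot 2: 2·(5+7) − 1 = 23 → (5,23,7)
replace slot 3: 2·(5+23) − 7 = 49 → (5,23,49)

5,23,49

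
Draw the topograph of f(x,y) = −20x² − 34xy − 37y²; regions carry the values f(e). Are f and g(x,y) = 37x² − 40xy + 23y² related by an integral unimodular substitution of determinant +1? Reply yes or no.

D₁ = -1804, D₂ = -1804
f is negative-definite; reduce −f:
−f: translate: b→-6 (≡34 mod 40), so (20,34,37)→(20,-6,23)
−f: reduced (well bottom): (20,-6,23) with a≤c, −a<b≤a
flip sign back: reduced form of f is (-20,6,-23)
g: translate: b→34 (≡-40 mod 74), so (37,-40,23)→(37,34,20)
g: flip: (37,34,20)→(20,-34,37)
g: translate: b→6 (≡-34 mod 40), so (20,-34,37)→(20,6,23)
g: reduced (well bottom): (20,6,23) with a≤c, −a<b≤a
reduced forms (-20, 6, -23) vs (20, 6, 23) ⇒ inequivalent

no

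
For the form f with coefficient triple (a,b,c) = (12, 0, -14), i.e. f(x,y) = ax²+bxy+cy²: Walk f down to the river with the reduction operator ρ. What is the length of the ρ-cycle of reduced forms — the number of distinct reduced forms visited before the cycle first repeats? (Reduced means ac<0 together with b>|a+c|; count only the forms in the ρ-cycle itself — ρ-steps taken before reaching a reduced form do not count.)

D = 672, ⌊√D⌋ = 25
descent: ρ → (-14,0,12)
descent: ρ → (12,24,-2)  [lands on river]
river: ρ → (-2,24,12)
ρ-cycle length = 2 (tail of 2 descent steps not counted)

2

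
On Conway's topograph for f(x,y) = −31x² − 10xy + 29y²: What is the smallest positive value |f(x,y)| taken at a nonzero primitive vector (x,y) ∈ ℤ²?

descent: ρ → (29,10,-31)  [lands on river]
river: ρ → (-31,52,8)
river: ρ → (8,60,-3)
river: ρ → (-3,60,8)
river: ρ → (8,52,-31)
river: ρ → (-31,10,29)
river: ρ → (29,48,-12)
river: ρ → (-12,48,29)
closes: descent 1, river 8
min |a| on river = 3

3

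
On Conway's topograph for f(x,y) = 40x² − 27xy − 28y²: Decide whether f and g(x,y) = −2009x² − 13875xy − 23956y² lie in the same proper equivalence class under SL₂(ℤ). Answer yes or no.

D₁ = 5209, D₂ = 5209
river cycle of f (length 238): (-28, 27, 40), (40, 53, -15), (-15, 67, 12), (12, 53, -50), (-50, 47, 15), (15, 43, -56), (-56, 69, 2), (2, 71, -21), (-21, 55, 26), (26, 49, -27), … (228 more)
river cycle of g (length 238): (-15, 67, 12), (12, 53, -50), (-50, 47, 15), (15, 43, -56), (-56, 69, 2), (2, 71, -21), (-21, 55, 26), (26, 49, -27), (-27, 59, 16), (16, 69, -7), … (228 more)
cycles coincide ⇒ equivalent

yes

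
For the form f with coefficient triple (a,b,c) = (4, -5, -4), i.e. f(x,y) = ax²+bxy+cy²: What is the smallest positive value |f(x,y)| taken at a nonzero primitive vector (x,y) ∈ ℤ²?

descent: ρ → (-4,5,4)  [lands on river]
river: ρ → (4,3,-5)
river: ρ → (-5,7,2)
river: ρ → (2,9,-1)
river: ρ → (-1,9,2)
river: ρ → (2,7,-5)
river: ρ → (-5,3,4)
river: ρ → (4,5,-4)
river: ρ → (-4,3,5)
river: ρ → (5,7,-2)
river: ρ → (-2,9,1)
river: ρ → (1,9,-2)
river: ρ → (-2,7,5)
river: ρ → (5,3,-4)
closes: descent 1, river 14
min |a| on river = 1

1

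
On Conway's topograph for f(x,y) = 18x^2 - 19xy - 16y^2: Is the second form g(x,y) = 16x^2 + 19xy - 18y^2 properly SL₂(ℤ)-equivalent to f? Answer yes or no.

D₁ = 1513, D₂ = 1513
river cycle of f (length 20): (-16, 19, 18), (18, 17, -17), (-17, 17, 18), (18, 19, -16), (-16, 13, 21), (21, 29, -8), (-8, 35, 9), (9, 37, -4), (-4, 35, 18), (18, 37, -2), … (10 more)
river cycle of g (length 20): (-18, 17, 17), (17, 17, -18), (-18, 19, 16), (16, 13, -21), (-21, 29, 8), (8, 35, -9), (-9, 37, 4), (4, 35, -18), (-18, 37, 2), (2, 35, -36), … (10 more)
cycles differ ⇒ inequivalent

no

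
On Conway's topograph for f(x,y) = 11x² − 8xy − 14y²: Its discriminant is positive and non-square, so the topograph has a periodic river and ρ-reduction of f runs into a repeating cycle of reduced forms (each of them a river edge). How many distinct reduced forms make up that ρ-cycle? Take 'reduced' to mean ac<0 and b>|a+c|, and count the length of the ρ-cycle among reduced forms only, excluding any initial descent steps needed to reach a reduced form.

D = 680, ⌊√D⌋ = 26
descent: ρ → (-14,8,11)  [lands on river]
river: ρ → (11,14,-11)
river: ρ → (-11,8,14)
river: ρ → (14,20,-5)
river: ρ → (-5,20,14)
river: ρ → (14,8,-11)
river: ρ → (-11,14,11)
river: ρ → (11,8,-14)
river: ρ → (-14,20,5)
river: ρ → (5,20,-14)
ρ-cycle length = 10 (tail of 1 descent step not counted)

10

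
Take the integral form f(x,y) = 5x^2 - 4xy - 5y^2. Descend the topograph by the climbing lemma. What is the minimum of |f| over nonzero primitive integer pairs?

descent: ρ → (-5,4,5)  [lands on river]
river: ρ → (5,6,-4)
river: ρ → (-4,10,1)
river: ρ → (1,10,-4)
river: ρ → (-4,6,5)
river: ρ → (5,4,-5)
river: ρ → (-5,6,4)
river: ρ → (4,10,-1)
river: ρ → (-1,10,4)
river: ρ → (4,6,-5)
closes: descent 1, river 10
min |a| on river = 1

1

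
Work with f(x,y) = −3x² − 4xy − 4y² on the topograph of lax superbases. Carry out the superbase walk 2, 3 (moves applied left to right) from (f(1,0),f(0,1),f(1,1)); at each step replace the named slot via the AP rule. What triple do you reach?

start (-3,-4,-11) = (f(1,0),f(0,1),f(1,1))
replace slot 2: 2·((-3)+(-11)) − (-4) = -24 → (-3,-24,-11)
replace slot 3: 2·((-3)+(-24)) − (-11) = -43 → (-3,-24,-43)

-3,-24,-43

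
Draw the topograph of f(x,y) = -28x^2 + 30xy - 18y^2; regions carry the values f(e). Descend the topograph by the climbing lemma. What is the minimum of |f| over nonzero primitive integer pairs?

translate: b→26 (≡-30 mod 56), so (28,-30,18)→(28,26,16)
flip: (28,26,16)→(16,-26,28)
translate: b→6 (≡-26 mod 32), so (16,-26,28)→(16,6,18)
reduced (well bottom): (16,6,18) with a≤c, −a<b≤a
well minimum |f| = |-16| = 16 (negative-definite)

16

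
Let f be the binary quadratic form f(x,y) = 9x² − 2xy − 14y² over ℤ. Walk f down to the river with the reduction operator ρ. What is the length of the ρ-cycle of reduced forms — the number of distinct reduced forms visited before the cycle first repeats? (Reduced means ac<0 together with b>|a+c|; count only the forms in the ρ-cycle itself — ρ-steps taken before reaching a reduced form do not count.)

D = 508, ⌊√D⌋ = 22
descent: ρ → (-14,2,9)
descent: ρ → (9,16,-7)  [lands on river]
river: ρ → (-7,12,13)
river: ρ → (13,14,-6)
river: ρ → (-6,22,1)
river: ρ → (1,22,-6)
river: ρ → (-6,14,13)
river: ρ → (13,12,-7)
river: ρ → (-7,16,9)
river: ρ → (9,20,-3)
river: ρ → (-3,22,2)
river: ρ → (2,22,-3)
river: ρ → (-3,20,9)
ρ-cycle length = 12 (tail of 2 descent steps not counted)

12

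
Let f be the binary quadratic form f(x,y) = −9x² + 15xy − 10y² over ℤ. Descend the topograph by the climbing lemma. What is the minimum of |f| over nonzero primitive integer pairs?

translate: b→3 (≡-15 mod 18), so (9,-15,10)→(9,3,4)
flip: (9,3,4)→(4,-3,9)
reduced (well bottom): (4,-3,9) with a≤c, −a<b≤a
well minimum |f| = |-4| = 4 (negative-definite)

4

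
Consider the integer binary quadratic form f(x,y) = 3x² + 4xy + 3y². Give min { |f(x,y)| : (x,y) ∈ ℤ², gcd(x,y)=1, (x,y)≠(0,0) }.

translate: b→-2 (≡4 mod 6), so (3,4,3)→(3,-2,2)
flip: (3,-2,2)→(2,2,3)
reduced (well bottom): (2,2,3) with a≤c, −a<b≤a
well minimum = a = 2

2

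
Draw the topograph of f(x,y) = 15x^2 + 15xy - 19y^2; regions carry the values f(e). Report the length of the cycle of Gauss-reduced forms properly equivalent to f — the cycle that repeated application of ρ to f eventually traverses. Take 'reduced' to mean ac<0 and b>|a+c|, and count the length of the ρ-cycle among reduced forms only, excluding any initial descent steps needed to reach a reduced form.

D = 1365, ⌊√D⌋ = 36
river: ρ → (-19,23,11)
river: ρ → (11,21,-21)
river: ρ → (-21,21,11)
river: ρ → (11,23,-19)
river: ρ → (-19,15,15)
river: ρ → (15,15,-19)
ρ-cycle length = 6 (tail of 0 descent steps not counted)

6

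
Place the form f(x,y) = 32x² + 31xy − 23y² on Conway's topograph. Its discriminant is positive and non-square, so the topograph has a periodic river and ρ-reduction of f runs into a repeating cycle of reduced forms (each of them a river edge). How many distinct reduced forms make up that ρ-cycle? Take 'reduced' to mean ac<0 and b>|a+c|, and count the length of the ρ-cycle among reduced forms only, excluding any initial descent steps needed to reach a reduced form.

D = 3905, ⌊√D⌋ = 62
river: ρ → (-23,61,2)
river: ρ → (2,59,-53)
river: ρ → (-53,47,8)
river: ρ → (8,49,-47)
river: ρ → (-47,45,10)
river: ρ → (10,55,-22)
river: ρ → (-22,33,32)
river: ρ → (32,31,-23)
ρ-cycle length = 8 (tail of 0 descent steps not counted)

8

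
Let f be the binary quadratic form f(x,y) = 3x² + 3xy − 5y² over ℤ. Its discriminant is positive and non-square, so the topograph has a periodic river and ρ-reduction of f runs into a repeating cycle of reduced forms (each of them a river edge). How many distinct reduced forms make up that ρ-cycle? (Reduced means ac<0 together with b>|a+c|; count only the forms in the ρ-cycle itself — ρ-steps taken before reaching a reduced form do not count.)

D = 69, ⌊√D⌋ = 8
river: ρ → (-5,7,1)
river: ρ → (1,7,-5)
river: ρ → (-5,3,3)
river: ρ → (3,3,-5)
ρ-cycle length = 4 (tail of 0 descent steps not counted)

4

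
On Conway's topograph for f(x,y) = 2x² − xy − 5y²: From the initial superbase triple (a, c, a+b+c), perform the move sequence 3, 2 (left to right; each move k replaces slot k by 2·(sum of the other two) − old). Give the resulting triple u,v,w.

start (2,-5,-4) = (f(1,0),f(0,1),f(1,1))
replace slot 3: 2·(2+(-5)) − (-4) = -2 → (2,-5,-2)
replace slot 2: 2·(2+(-2)) − (-5) = 5 → (2,5,-2)

2,5,-2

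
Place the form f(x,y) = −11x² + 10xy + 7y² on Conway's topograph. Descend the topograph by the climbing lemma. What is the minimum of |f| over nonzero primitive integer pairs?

river: ρ → (7,18,-3)
river: ρ → (-3,18,7)
river: ρ → (7,10,-11)
river: ρ → (-11,12,6)
river: ρ → (6,12,-11)
river: ρ → (-11,10,7)
closes: descent 0, river 6
min |a| on river = 3

3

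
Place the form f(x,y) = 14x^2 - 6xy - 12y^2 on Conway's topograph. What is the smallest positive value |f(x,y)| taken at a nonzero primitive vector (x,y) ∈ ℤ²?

descent: ρ → (-12,6,14)  [lands on river]
river: ρ → (14,22,-4)
river: ρ → (-4,26,2)
river: ρ → (2,26,-4)
river: ρ → (-4,22,14)
river: ρ → (14,6,-12)
river: ρ → (-12,18,8)
river: ρ → (8,14,-16)
river: ρ → (-16,18,6)
river: ρ → (6,18,-16)
river: ρ → (-16,14,8)
river: ρ → (8,18,-12)
closes: descent 1, river 12
min |a| on river = 2

2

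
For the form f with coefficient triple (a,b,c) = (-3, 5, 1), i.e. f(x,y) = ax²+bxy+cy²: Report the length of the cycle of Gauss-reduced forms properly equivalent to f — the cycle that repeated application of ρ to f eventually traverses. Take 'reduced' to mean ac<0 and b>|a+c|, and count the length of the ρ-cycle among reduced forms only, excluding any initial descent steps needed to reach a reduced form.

D = 37, ⌊√D⌋ = 6
river: ρ → (1,5,-3)
river: ρ → (-3,1,3)
river: ρ → (3,5,-1)
river: ρ → (-1,5,3)
river: ρ → (3,1,-3)
river: ρ → (-3,5,1)
ρ-cycle length = 6 (tail of 0 descent steps not counted)

6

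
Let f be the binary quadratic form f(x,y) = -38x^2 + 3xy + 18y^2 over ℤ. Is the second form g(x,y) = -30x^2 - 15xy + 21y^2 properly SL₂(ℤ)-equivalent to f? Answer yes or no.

D₁ = 2745, D₂ = 2745
river cycle of f (length 14): (18, 33, -23), (-23, 13, 28), (28, 43, -8), (-8, 37, 43), (43, 49, -2), (-2, 51, 18), (18, 21, -32), (-32, 43, 7), (7, 41, -38), (-38, 35, 10), … (4 more)
river cycle of g (length 8): (21, 15, -30), (-30, 45, 6), (6, 51, -6), (-6, 45, 30), (30, 15, -21), (-21, 27, 24), (24, 21, -24), (-24, 27, 21)
cycles differ ⇒ inequivalent

no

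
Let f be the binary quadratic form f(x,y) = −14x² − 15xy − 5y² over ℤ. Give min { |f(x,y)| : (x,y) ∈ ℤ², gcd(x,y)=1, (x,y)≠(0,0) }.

translate: b→-13 (≡15 mod 28), so (14,15,5)→(14,-13,4)
flip: (14,-13,4)→(4,13,14)
translate: b→-3 (≡13 mod 8), so (4,13,14)→(4,-3,4)
flip: (4,-3,4)→(4,3,4)
reduced (well bottom): (4,3,4) with a≤c, −a<b≤a
well minimum |f| = |-4| = 4 (negative-definite)

4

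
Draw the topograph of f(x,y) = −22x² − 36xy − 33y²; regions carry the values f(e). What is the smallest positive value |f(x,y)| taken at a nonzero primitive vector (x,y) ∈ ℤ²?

translate: b→-8 (≡36 mod 44), so (22,36,33)→(22,-8,19)
flip: (22,-8,19)→(19,8,22)
reduced (well bottom): (19,8,22) with a≤c, −a<b≤a
well minimum |f| = |-19| = 19 (negative-definite)

19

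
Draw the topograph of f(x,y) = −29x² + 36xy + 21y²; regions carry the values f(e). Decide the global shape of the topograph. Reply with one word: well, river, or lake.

D = b²−4ac = 36² − 4·(-29)·21 = 3732
D > 0 non-square ⇒ indefinite ⇒ periodic river

river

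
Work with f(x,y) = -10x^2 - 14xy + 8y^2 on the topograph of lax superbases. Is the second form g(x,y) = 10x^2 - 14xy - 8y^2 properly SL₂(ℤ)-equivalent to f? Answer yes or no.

D₁ = 516, D₂ = 516
river cycle of f (length 10): (8, 14, -10), (-10, 6, 12), (12, 18, -4), (-4, 22, 2), (2, 22, -4), (-4, 18, 12), (12, 6, -10), (-10, 14, 8), (8, 18, -6), (-6, 18, 8)
river cycle of g (length 10): (-8, 14, 10), (10, 6, -12), (-12, 18, 4), (4, 22, -2), (-2, 22, 4), (4, 18, -12), (-12, 6, 10), (10, 14, -8), (-8, 18, 6), (6, 18, -8)
cycles differ ⇒ inequivalent

no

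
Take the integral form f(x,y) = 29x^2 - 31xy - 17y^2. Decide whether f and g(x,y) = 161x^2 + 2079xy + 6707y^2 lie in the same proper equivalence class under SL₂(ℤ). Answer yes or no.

D₁ = 2933, D₂ = 2933
river cycle of f (length 12): (-17, 31, 29), (29, 27, -19), (-19, 49, 7), (7, 49, -19), (-19, 27, 29), (29, 31, -17), (-17, 37, 23), (23, 9, -31), (-31, 53, 1), (1, 53, -31), … (2 more)
river cycle of g (length 12): (29, 27, -19), (-19, 49, 7), (7, 49, -19), (-19, 27, 29), (29, 31, -17), (-17, 37, 23), (23, 9, -31), (-31, 53, 1), (1, 53, -31), (-31, 9, 23), … (2 more)
cycles coincide ⇒ equivalent

yes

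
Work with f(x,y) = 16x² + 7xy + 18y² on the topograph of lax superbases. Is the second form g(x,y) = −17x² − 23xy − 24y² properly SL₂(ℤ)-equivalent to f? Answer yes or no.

D₁ = -1103, D₂ = -1103
f: reduced (well bottom): (16,7,18) with a≤c, −a<b≤a
g is negative-definite; reduce −g:
−g: translate: b→-11 (≡23 mod 34), so (17,23,24)→(17,-11,18)
−g: reduced (well bottom): (17,-11,18) with a≤c, −a<b≤a
flip sign back: reduced form of g is (-17,11,-18)
reduced forms (16, 7, 18) vs (-17, 11, -18) ⇒ inequivalent

no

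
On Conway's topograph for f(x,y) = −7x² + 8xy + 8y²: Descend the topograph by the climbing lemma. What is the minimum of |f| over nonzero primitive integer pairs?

river: ρ → (8,8,-7)
river: ρ → (-7,6,9)
river: ρ → (9,12,-4)
river: ρ → (-4,12,9)
river: ρ → (9,6,-7)
river: ρ → (-7,8,8)
closes: descent 0, river 6
min |a| on river = 4

4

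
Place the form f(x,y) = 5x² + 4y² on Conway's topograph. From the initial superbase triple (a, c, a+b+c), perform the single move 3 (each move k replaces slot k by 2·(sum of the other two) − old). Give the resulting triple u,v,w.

start (5,4,9) = (f(1,0),f(0,1),f(1,1))
replace slot 3: 2·(5+4) − 9 = 9 → (5,4,9)

5,4,9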